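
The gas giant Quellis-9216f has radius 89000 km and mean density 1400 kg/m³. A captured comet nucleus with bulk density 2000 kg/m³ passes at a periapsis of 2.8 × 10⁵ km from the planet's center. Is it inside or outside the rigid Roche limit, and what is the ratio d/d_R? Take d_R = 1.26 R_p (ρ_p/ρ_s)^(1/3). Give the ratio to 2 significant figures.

outside; d/d_R ≈ 2.8

d_R = 1.26 × (89000 km) × (1400/2000)^(1/3) = 99570 km
d/d_R = (2.8 × 10⁵) / (99570) = 2.8
Since d/d_R > 1, the body is outside the Roche limit.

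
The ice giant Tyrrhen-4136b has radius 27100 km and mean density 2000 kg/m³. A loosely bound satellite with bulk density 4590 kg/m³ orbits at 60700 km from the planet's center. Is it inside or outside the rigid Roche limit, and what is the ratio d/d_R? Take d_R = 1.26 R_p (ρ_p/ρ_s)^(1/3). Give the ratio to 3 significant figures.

outside; d/d_R ≈ 2.34

d_R = 1.26 × (27100 km) × (2000/4590)^(1/3) = 25890 km
d/d_R = (60700) / (25890) = 2.34
Since d/d_R > 1, the body is outside the Roche limit.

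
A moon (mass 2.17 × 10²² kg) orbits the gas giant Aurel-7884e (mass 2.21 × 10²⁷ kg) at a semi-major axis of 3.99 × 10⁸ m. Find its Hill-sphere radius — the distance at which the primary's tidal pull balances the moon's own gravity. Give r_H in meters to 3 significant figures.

5.92 × 10⁶ m

r_H ≈ a (m/3M)^(1/3)
    = (3.99 × 10⁸) × (2.17 × 10²² / (3 × 2.21 × 10²⁷))^(1/3)
    = 5.92 × 10⁶ m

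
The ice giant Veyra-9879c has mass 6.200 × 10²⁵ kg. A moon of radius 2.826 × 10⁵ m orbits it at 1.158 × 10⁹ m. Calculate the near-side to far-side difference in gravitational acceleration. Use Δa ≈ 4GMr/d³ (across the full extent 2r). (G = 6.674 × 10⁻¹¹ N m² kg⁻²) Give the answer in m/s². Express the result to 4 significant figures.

Δa = 4GMr/d³
   = 4 × (6.674 × 10⁻¹¹) × (6.200 × 10²⁵) × (2.826 × 10⁵) / (1.158 × 10⁹)³
   = 3.012 × 10⁻⁶ m/s²

3.012 × 10⁻⁶ m/s²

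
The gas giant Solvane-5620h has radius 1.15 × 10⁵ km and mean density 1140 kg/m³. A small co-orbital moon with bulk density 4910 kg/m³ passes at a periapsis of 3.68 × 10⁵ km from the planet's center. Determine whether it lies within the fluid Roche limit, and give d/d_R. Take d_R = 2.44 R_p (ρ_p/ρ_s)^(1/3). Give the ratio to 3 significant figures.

d_R = 2.44 × (1.15 × 10⁵ km) × (1140/4910)^(1/3) = 1.725 × 10⁵ km
d/d_R = (3.68 × 10⁵) / (1.725 × 10⁵) = 2.13
Since d/d_R > 1, the body is outside the Roche limit.

outside; d/d_R ≈ 2.13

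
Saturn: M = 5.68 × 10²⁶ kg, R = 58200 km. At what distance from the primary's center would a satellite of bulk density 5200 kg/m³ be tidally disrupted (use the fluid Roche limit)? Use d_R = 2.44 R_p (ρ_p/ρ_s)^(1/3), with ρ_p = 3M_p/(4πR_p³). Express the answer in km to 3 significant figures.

72400 km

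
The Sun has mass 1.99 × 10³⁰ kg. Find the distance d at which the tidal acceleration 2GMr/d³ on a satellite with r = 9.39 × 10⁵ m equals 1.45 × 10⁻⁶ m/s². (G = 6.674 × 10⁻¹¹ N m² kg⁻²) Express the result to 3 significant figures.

5.56 × 10¹⁰ m

2GMr/d³ = a_tidal  ⇒  d = (2GMr / a_tidal)^(1/3)
d = (2 × 6.674×10⁻¹¹ × (1.99 × 10³⁰) × (9.39 × 10⁵) / (1.45 × 10⁻⁶))^(1/3)
  = 5.56 × 10¹⁰ m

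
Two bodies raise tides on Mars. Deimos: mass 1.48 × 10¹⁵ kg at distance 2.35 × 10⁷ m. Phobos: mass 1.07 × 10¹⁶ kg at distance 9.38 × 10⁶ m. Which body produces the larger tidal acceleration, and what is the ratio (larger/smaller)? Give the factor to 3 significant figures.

Phobos, by a factor of ≈ 114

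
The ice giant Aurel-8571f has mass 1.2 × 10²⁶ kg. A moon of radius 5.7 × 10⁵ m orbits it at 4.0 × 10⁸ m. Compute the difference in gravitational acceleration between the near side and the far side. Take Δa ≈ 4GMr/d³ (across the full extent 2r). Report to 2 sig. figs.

Δa = 4GMr/d³
   = 4 × (6.674 × 10⁻¹¹) × (1.2 × 10²⁶) × (5.7 × 10⁵) / (4.0 × 10⁸)³
   = 2.9 × 10⁻⁴ m/s²

2.9 × 10⁻⁴ m/s²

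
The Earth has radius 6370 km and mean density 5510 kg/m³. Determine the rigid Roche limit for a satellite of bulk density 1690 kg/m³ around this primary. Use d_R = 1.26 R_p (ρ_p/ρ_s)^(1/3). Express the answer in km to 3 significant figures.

d_R = 1.26 × 6370 km × (5510/1690)^(1/3)
    = 11900 km

11900 km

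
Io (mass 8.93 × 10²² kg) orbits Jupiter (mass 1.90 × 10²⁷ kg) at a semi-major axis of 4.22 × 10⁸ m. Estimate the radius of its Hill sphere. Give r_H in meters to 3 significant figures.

r_H ≈ a (m/3M)^(1/3)
    = (4.22 × 10⁸) × (8.93 × 10²² / (3 × 1.90 × 10²⁷))^(1/3)
    = 1.06 × 10⁷ m

1.06 × 10⁷ m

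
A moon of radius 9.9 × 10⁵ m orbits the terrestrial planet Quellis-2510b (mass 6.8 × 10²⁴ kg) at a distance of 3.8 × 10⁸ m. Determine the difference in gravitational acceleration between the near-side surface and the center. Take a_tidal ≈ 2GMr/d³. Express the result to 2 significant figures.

1.6 × 10⁻⁵ m/s²

a_tidal = 2GMr/d³
        = 2 × (6.674 × 10⁻¹¹) × (6.8 × 10²⁴) × (9.9 × 10⁵) / (3.8 × 10⁸)³
        = 1.6 × 10⁻⁵ m/s²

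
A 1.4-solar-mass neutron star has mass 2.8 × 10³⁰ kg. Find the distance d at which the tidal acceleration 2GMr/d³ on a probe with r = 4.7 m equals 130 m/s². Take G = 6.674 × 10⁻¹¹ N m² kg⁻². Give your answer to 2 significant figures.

2GMr/d³ = a_tidal  ⇒  d = (2GMr / a_tidal)^(1/3)
d = (2 × 6.674×10⁻¹¹ × (2.8 × 10³⁰) × (4.7) / (130))^(1/3)
  = 2.4 × 10⁶ m

2.4 × 10⁶ m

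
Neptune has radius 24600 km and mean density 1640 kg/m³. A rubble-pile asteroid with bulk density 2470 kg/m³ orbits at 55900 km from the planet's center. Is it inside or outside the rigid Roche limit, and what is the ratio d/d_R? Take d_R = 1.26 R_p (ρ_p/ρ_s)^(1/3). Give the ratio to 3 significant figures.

d_R = 1.26 × (24600 km) × (1640/2470)^(1/3) = 27040 km
d/d_R = (55900) / (27040) = 2.07
Since d/d_R > 1, the body is outside the Roche limit.

outside; d/d_R ≈ 2.07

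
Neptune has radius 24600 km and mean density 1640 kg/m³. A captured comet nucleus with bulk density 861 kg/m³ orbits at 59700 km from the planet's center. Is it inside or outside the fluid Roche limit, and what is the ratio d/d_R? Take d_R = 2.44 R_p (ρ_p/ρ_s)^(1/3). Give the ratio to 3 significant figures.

inside; d/d_R ≈ 0.802

d_R = 2.44 × (24600 km) × (1640/861)^(1/3) = 74410 km
d/d_R = (59700) / (74410) = 0.802
Since d/d_R < 1, the body is inside the Roche limit.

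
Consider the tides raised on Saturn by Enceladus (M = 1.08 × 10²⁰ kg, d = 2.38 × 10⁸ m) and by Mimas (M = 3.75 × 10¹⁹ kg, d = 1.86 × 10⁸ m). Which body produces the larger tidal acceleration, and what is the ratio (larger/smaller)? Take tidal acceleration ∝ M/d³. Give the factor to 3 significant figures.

Enceladus, by a factor of ≈ 1.37

Tidal stretch scales as M/d³; compute that for each body.
Enceladus: (1.08 × 10²⁰) / (2.38 × 10⁸)³ = 8.011 × 10⁻⁶
Mimas: (3.75 × 10¹⁹) / (1.86 × 10⁸)³ = 5.828 × 10⁻⁶
Ratio (larger/smaller) = 1.37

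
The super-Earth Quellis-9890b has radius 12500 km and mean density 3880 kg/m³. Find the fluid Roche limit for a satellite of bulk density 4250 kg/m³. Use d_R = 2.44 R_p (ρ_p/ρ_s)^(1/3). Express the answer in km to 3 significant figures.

29600 km

d_R = 2.44 × 12500 km × (3880/4250)^(1/3)
    = 29600 km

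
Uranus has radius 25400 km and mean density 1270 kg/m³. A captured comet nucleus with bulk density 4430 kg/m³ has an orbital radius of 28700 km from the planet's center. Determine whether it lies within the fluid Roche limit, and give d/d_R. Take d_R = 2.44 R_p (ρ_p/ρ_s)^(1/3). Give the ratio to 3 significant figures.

d_R = 2.44 × (25400 km) × (1270/4430)^(1/3) = 40870 km
d/d_R = (28700) / (40870) = 0.702
Since d/d_R < 1, the body is inside the Roche limit.

inside; d/d_R ≈ 0.702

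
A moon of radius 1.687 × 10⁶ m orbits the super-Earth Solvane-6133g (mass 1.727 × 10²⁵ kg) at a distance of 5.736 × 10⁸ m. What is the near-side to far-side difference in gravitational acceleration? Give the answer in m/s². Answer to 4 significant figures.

The field gradient is 2GM/d³; across the full diameter 2r the difference is 4GMr/d³.
Δg = 4GMr/d³
   = 4 × (6.674 × 10⁻¹¹) × (1.727 × 10²⁵) × (1.687 × 10⁶) / (5.736 × 10⁸)³
   = 4.121 × 10⁻⁵ m/s²

4.121 × 10⁻⁵ m/s²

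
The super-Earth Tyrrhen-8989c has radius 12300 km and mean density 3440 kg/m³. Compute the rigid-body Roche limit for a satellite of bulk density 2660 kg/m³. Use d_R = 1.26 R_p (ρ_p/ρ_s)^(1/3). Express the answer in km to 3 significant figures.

16900 km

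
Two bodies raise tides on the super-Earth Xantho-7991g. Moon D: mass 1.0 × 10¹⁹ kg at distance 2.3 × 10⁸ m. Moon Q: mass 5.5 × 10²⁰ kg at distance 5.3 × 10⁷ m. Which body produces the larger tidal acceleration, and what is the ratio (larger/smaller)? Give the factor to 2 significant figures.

Moon Q, by a factor of ≈ 4500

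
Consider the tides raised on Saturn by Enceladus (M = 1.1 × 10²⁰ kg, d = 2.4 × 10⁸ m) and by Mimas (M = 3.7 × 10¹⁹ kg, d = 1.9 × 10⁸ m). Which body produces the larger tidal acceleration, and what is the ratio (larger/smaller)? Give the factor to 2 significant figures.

Enceladus, by a factor of ≈ 1.5

The tide-raising term goes as M/d³ (the gradient of a 1/d² field).
Enceladus: (1.1 × 10²⁰) / (2.4 × 10⁸)³ = 7.957 × 10⁻⁶
Mimas: (3.7 × 10¹⁹) / (1.9 × 10⁸)³ = 5.394 × 10⁻⁶
Ratio (larger/smaller) = 1.5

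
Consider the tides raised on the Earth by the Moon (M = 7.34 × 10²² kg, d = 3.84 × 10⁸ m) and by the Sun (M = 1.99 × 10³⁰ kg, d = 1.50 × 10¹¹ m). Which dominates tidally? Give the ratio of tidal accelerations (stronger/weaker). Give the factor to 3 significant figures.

The Moon, by a factor of ≈ 2.20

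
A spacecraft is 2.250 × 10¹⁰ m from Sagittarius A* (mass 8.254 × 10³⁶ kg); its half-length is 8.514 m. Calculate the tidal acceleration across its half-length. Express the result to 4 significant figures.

8.235 × 10⁻⁴ m/s²

Differencing GM/(d−r)² and GM/d² to first order in r/d gives 2GMr/d³.
Δg = 2GMr/d³
   = 2 × (6.674 × 10⁻¹¹) × (8.254 × 10³⁶) × (8.514) / (2.250 × 10¹⁰)³
   = 8.235 × 10⁻⁴ m/s²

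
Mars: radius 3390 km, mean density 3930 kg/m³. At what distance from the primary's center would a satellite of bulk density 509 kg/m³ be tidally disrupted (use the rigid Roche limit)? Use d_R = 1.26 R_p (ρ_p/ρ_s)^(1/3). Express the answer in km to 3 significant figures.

8440 km

d_R = 1.26 × 3390 km × (3930/509)^(1/3)
    = 8440 km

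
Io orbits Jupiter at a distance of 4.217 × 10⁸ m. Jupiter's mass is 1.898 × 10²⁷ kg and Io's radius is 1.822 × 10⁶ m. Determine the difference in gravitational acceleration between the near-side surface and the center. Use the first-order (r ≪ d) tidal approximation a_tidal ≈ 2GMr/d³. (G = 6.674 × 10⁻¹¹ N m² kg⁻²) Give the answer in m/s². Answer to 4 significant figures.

6.155 × 10⁻³ m/s²

Δg = 2GMr/d³
   = 2 × (6.674 × 10⁻¹¹) × (1.898 × 10²⁷) × (1.822 × 10⁶) / (4.217 × 10⁸)³
   = 6.155 × 10⁻³ m/s²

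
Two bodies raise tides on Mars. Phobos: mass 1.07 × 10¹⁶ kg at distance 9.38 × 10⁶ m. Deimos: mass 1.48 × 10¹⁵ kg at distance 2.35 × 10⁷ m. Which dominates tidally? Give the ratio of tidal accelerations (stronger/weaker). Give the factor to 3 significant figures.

Compare M/d³ for the two perturbers:
Phobos: (1.07 × 10¹⁶) / (9.38 × 10⁶)³ = 1.297 × 10⁻⁵
Deimos: (1.48 × 10¹⁵) / (2.35 × 10⁷)³ = 1.140 × 10⁻⁷
Ratio (larger/smaller) = 114

Phobos, by a factor of ≈ 114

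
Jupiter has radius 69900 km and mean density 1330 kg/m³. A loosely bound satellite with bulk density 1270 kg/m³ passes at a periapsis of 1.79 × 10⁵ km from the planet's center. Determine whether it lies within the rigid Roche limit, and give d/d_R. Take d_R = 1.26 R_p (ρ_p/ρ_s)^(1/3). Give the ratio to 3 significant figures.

d_R = 1.26 × (69900 km) × (1330/1270)^(1/3) = 89440 km
d/d_R = (1.79 × 10⁵) / (89440) = 2.00
Since d/d_R > 1, the body is outside the Roche limit.

outside; d/d_R ≈ 2.00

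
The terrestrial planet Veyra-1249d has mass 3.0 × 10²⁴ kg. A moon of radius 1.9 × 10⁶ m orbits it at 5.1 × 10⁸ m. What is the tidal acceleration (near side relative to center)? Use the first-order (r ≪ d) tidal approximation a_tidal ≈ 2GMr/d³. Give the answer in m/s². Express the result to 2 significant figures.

a_tidal = 2GMr/d³
        = 2 × (6.674 × 10⁻¹¹) × (3.0 × 10²⁴) × (1.9 × 10⁶) / (5.1 × 10⁸)³
        = 5.7 × 10⁻⁶ m/s²

5.7 × 10⁻⁶ m/s²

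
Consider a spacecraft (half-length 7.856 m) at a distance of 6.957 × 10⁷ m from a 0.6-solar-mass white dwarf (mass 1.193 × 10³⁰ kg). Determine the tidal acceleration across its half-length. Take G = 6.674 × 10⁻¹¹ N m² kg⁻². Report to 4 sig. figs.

a_tidal = 2GMr/d³
        = 2 × (6.674 × 10⁻¹¹) × (1.193 × 10³⁰) × (7.856) / (6.957 × 10⁷)³
        = 3.715 × 10⁻³ m/s²

3.715 × 10⁻³ m/s²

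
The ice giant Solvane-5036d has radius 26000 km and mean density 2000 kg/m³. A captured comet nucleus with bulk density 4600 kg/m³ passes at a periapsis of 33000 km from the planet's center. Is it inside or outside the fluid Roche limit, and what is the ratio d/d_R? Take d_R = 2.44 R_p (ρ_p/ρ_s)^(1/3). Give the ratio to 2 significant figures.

d_R = 2.44 × (26000 km) × (2000/4600)^(1/3) = 48060 km
d/d_R = (33000) / (48060) = 0.69
Since d/d_R < 1, the body is inside the Roche limit.

inside; d/d_R ≈ 0.69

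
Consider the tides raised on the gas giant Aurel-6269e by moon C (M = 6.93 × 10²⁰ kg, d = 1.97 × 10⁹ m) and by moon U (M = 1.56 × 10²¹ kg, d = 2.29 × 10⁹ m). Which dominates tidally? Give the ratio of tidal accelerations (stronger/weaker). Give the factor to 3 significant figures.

The tide-raising term goes as M/d³ (the gradient of a 1/d² field).
Moon C: (6.93 × 10²⁰) / (1.97 × 10⁹)³ = 9.064 × 10⁻⁸
Moon U: (1.56 × 10²¹) / (2.29 × 10⁹)³ = 1.299 × 10⁻⁷
Ratio (larger/smaller) = 1.43

Moon U, by a factor of ≈ 1.43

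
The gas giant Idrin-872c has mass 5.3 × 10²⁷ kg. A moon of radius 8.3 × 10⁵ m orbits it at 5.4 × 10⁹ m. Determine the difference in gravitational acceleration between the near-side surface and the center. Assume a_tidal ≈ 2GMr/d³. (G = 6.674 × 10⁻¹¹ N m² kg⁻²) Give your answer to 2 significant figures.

3.7 × 10⁻⁶ m/s²

Δa = 2GMr/d³
   = 2 × (6.674 × 10⁻¹¹) × (5.3 × 10²⁷) × (8.3 × 10⁵) / (5.4 × 10⁹)³
   = 3.7 × 10⁻⁶ m/s²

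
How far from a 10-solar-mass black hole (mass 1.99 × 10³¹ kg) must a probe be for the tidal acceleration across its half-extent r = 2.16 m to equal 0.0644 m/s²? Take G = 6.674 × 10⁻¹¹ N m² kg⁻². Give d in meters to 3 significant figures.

4.47 × 10⁷ m

2GMr/d³ = a_tidal  ⇒  d = (2GMr / a_tidal)^(1/3)
d = (2 × 6.674×10⁻¹¹ × (1.99 × 10³¹) × (2.16) / (0.0644))^(1/3)
  = 4.47 × 10⁷ m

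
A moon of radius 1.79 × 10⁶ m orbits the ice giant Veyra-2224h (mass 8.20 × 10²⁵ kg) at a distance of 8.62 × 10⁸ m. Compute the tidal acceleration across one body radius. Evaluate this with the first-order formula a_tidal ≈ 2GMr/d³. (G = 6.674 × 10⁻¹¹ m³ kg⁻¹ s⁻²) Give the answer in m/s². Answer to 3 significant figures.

Since r ≪ d, expand the inverse-square field across one radius to get the leading 2GMr/d³ term.
Δg = 2GMr/d³
   = 2 × (6.674 × 10⁻¹¹) × (8.20 × 10²⁵) × (1.79 × 10⁶) / (8.62 × 10⁸)³
   = 3.06 × 10⁻⁵ m/s²

3.06 × 10⁻⁵ m/s²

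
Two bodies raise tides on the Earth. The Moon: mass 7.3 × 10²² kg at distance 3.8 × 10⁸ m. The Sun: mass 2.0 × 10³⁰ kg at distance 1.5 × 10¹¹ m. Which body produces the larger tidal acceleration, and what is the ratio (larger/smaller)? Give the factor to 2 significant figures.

The Moon, by a factor of ≈ 2.2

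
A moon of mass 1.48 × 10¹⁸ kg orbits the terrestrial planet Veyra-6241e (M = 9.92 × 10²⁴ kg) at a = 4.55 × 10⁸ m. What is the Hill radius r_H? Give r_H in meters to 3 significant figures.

1.67 × 10⁶ m

r_H ≈ a (m/3M)^(1/3)
    = (4.55 × 10⁸) × (1.48 × 10¹⁸ / (3 × 9.92 × 10²⁴))^(1/3)
    = 1.67 × 10⁶ m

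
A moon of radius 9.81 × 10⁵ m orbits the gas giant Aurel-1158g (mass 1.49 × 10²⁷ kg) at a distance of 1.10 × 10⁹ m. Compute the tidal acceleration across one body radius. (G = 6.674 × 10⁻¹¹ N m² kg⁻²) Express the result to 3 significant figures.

1.47 × 10⁻⁴ m/s²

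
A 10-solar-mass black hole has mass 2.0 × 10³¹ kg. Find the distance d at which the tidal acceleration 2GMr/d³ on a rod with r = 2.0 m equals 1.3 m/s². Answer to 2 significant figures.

1.6 × 10⁷ m

2GMr/d³ = a_tidal  ⇒  d = (2GMr / a_tidal)^(1/3)
d = (2 × 6.674×10⁻¹¹ × (2.0 × 10³¹) × (2.0) / (1.3))^(1/3)
  = 1.6 × 10⁷ m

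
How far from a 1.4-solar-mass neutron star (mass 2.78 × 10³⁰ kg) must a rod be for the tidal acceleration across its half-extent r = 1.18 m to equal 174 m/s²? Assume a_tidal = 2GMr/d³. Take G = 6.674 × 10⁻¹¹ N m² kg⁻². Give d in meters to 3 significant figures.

1.36 × 10⁶ m

2GMr/d³ = a_tidal  ⇒  d = (2GMr / a_tidal)^(1/3)
d = (2 × 6.674×10⁻¹¹ × (2.78 × 10³⁰) × (1.18) / (174))^(1/3)
  = 1.36 × 10⁶ m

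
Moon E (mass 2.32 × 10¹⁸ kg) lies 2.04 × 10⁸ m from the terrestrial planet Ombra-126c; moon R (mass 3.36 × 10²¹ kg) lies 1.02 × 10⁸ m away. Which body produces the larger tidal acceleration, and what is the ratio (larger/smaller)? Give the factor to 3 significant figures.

Tidal acceleration ∝ M/d³, so compare M/d³ for each.
Moon E: (2.32 × 10¹⁸) / (2.04 × 10⁸)³ = 2.733 × 10⁻⁷
Moon R: (3.36 × 10²¹) / (1.02 × 10⁸)³ = 3.166 × 10⁻³
Ratio (larger/smaller) = 11600

Moon R, by a factor of ≈ 11600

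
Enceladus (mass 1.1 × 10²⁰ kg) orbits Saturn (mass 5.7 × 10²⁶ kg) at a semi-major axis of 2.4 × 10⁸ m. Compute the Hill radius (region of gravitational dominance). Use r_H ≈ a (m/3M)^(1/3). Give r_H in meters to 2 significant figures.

r_H ≈ a (m/3M)^(1/3)
    = (2.4 × 10⁸) × (1.1 × 10²⁰ / (3 × 5.7 × 10²⁶))^(1/3)
    = 9.6 × 10⁵ m

9.6 × 10⁵ m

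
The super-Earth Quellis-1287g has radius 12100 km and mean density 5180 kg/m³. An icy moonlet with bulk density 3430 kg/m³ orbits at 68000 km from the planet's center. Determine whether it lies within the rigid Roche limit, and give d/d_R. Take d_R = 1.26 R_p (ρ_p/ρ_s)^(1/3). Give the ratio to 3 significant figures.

d_R = 1.26 × (12100 km) × (5180/3430)^(1/3) = 17490 km
d/d_R = (68000) / (17490) = 3.89
Since d/d_R > 1, the body is outside the Roche limit.

outside; d/d_R ≈ 3.89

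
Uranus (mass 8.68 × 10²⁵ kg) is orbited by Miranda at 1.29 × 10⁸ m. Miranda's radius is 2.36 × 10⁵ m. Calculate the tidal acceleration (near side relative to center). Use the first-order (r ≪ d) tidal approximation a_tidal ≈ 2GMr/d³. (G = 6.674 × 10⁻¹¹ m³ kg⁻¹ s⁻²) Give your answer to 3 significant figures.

The tidal stretch is the gradient of GM/d² times the body's extent r, hence the 1/d³ dependence.
Δg = 2GMr/d³
   = 2 × (6.674 × 10⁻¹¹) × (8.68 × 10²⁵) × (2.36 × 10⁵) / (1.29 × 10⁸)³
   = 1.27 × 10⁻³ m/s²

1.27 × 10⁻³ m/s²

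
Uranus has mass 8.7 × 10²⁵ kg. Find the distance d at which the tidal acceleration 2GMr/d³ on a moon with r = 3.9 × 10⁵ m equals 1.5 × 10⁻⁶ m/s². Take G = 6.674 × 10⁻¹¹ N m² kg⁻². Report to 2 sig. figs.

1.4 × 10⁹ m

2GMr/d³ = a_tidal  ⇒  d = (2GMr / a_tidal)^(1/3)
d = (2 × 6.674×10⁻¹¹ × (8.7 × 10²⁵) × (3.9 × 10⁵) / (1.5 × 10⁻⁶))^(1/3)
  = 1.4 × 10⁹ m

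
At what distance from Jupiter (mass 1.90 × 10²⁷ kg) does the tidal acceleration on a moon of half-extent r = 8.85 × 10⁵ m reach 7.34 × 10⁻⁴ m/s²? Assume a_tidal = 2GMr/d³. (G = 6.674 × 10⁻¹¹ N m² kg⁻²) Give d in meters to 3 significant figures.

6.74 × 10⁸ m

2GMr/d³ = a_tidal  ⇒  d = (2GMr / a_tidal)^(1/3)
d = (2 × 6.674×10⁻¹¹ × (1.90 × 10²⁷) × (8.85 × 10⁵) / (7.34 × 10⁻⁴))^(1/3)
  = 6.74 × 10⁸ m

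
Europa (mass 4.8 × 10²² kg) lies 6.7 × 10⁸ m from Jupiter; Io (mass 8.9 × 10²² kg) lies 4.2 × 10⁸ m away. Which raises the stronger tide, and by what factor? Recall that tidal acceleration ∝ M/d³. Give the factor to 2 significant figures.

Io, by a factor of ≈ 7.5

Compare M/d³ for the two perturbers:
Europa: (4.8 × 10²²) / (6.7 × 10⁸)³ = 1.596 × 10⁻⁴
Io: (8.9 × 10²²) / (4.2 × 10⁸)³ = 1.201 × 10⁻³
Ratio (larger/smaller) = 7.5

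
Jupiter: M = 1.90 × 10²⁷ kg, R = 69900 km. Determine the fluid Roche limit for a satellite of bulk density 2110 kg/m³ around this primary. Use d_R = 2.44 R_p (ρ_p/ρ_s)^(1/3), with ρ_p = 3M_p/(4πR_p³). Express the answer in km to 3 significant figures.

1.46 × 10⁵ km

ρ_p = 3M_p/(4πR_p³) = 3 × (1.90 × 10²⁷) / (4π × (6.99 × 10⁷ m)³) = 1330 kg/m³
d_R = 2.44 × 69900 km × (1330/2110)^(1/3)
    = 1.46 × 10⁵ km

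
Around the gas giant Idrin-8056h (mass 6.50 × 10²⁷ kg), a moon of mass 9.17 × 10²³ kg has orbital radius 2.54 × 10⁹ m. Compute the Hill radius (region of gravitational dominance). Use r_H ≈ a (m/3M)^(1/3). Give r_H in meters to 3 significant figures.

r_H ≈ a (m/3M)^(1/3)
    = (2.54 × 10⁹) × (9.17 × 10²³ / (3 × 6.50 × 10²⁷))^(1/3)
    = 9.17 × 10⁷ m

9.17 × 10⁷ m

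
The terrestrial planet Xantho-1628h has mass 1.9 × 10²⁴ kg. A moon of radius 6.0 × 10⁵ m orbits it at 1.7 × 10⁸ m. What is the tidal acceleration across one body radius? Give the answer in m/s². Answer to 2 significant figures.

3.1 × 10⁻⁵ m/s²

a_tidal = 2GMr/d³
        = 2 × (6.674 × 10⁻¹¹) × (1.9 × 10²⁴) × (6.0 × 10⁵) / (1.7 × 10⁸)³
        = 3.1 × 10⁻⁵ m/s²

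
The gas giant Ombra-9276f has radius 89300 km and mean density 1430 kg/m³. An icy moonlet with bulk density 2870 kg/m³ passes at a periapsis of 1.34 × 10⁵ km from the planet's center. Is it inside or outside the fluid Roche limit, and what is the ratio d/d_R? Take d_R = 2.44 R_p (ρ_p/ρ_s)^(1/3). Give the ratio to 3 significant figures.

inside; d/d_R ≈ 0.776

d_R = 2.44 × (89300 km) × (1430/2870)^(1/3) = 1.727 × 10⁵ km
d/d_R = (1.34 × 10⁵) / (1.727 × 10⁵) = 0.776
Since d/d_R < 1, the body is inside the Roche limit.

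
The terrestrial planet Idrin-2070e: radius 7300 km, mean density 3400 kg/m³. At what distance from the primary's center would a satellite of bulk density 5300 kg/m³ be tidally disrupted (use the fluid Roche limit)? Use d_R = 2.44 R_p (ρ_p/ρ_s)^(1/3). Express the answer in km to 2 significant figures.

d_R = 2.44 × 7300 km × (3400/5300)^(1/3)
    = 15000 km

15000 km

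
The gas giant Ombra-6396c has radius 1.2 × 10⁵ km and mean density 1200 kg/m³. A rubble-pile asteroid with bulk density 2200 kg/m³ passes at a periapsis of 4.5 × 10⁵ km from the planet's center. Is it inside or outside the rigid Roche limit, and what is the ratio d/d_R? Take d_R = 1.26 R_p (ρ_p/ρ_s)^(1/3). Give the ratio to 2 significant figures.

d_R = 1.26 × (1.2 × 10⁵ km) × (1200/2200)^(1/3) = 1.235 × 10⁵ km
d/d_R = (4.5 × 10⁵) / (1.235 × 10⁵) = 3.6
Since d/d_R > 1, the body is outside the Roche limit.

outside; d/d_R ≈ 3.6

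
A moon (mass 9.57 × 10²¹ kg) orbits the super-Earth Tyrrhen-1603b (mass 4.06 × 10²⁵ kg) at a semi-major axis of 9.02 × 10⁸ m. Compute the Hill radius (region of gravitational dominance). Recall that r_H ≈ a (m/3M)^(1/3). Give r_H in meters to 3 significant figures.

r_H ≈ a (m/3M)^(1/3)
    = (9.02 × 10⁸) × (9.57 × 10²¹ / (3 × 4.06 × 10²⁵))^(1/3)
    = 3.86 × 10⁷ m

3.86 × 10⁷ m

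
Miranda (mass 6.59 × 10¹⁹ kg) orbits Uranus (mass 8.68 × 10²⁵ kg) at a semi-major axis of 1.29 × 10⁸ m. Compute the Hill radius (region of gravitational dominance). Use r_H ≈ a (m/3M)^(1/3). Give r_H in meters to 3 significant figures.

8.16 × 10⁵ m

r_H ≈ a (m/3M)^(1/3)
    = (1.29 × 10⁸) × (6.59 × 10¹⁹ / (3 × 8.68 × 10²⁵))^(1/3)
    = 8.16 × 10⁵ m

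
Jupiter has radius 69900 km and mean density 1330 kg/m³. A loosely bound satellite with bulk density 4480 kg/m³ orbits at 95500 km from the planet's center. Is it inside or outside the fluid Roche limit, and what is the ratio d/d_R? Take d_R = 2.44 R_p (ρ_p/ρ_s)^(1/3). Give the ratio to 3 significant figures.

d_R = 2.44 × (69900 km) × (1330/4480)^(1/3) = 1.138 × 10⁵ km
d/d_R = (95500) / (1.138 × 10⁵) = 0.839
Since d/d_R < 1, the body is inside the Roche limit.

inside; d/d_R ≈ 0.839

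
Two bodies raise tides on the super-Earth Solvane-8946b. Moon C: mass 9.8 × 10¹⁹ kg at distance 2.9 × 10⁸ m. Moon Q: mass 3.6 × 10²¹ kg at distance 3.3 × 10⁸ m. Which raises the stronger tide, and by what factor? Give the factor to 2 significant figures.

The tide-raising term goes as M/d³ (the gradient of a 1/d² field).
Moon C: (9.8 × 10¹⁹) / (2.9 × 10⁸)³ = 4.018 × 10⁻⁶
Moon Q: (3.6 × 10²¹) / (3.3 × 10⁸)³ = 1.002 × 10⁻⁴
Ratio (larger/smaller) = 25

Moon Q, by a factor of ≈ 25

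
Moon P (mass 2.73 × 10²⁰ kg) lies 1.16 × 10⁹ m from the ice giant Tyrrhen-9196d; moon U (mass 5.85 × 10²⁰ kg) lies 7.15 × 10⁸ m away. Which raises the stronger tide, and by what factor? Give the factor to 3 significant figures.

The tide-raising term goes as M/d³ (the gradient of a 1/d² field).
Moon P: (2.73 × 10²⁰) / (1.16 × 10⁹)³ = 1.749 × 10⁻⁷
Moon U: (5.85 × 10²⁰) / (7.15 × 10⁸)³ = 1.600 × 10⁻⁶
Ratio (larger/smaller) = 9.15

Moon U, by a factor of ≈ 9.15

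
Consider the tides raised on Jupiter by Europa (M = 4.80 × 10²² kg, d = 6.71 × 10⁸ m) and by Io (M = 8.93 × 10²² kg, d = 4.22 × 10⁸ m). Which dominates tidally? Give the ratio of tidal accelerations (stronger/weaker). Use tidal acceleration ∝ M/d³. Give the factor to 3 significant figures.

Io, by a factor of ≈ 7.48

Tidal stretch scales as M/d³; compute that for each body.
Europa: (4.80 × 10²²) / (6.71 × 10⁸)³ = 1.589 × 10⁻⁴
Io: (8.93 × 10²²) / (4.22 × 10⁸)³ = 1.188 × 10⁻³
Ratio (larger/smaller) = 7.48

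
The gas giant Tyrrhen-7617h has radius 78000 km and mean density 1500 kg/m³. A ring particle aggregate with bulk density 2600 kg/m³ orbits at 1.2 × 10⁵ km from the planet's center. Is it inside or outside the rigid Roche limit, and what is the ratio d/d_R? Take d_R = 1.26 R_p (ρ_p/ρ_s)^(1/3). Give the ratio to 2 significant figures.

outside; d/d_R ≈ 1.5

d_R = 1.26 × (78000 km) × (1500/2600)^(1/3) = 81820 km
d/d_R = (1.2 × 10⁵) / (81820) = 1.5
Since d/d_R > 1, the body is outside the Roche limit.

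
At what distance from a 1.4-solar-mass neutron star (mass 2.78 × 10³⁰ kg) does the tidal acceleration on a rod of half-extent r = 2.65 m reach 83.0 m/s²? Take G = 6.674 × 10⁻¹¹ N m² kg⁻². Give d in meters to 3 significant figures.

2.28 × 10⁶ m

2GMr/d³ = a_tidal  ⇒  d = (2GMr / a_tidal)^(1/3)
d = (2 × 6.674×10⁻¹¹ × (2.78 × 10³⁰) × (2.65) / (83.0))^(1/3)
  = 2.28 × 10⁶ m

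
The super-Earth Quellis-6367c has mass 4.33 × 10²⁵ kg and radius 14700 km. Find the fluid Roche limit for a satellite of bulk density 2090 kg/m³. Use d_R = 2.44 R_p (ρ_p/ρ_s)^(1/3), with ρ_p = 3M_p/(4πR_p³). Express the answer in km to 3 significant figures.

41600 km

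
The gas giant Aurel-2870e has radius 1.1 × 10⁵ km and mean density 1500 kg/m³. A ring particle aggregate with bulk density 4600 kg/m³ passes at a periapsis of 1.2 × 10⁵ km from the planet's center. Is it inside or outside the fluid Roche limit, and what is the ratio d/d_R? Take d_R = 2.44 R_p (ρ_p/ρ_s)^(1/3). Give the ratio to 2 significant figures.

inside; d/d_R ≈ 0.65

d_R = 2.44 × (1.1 × 10⁵ km) × (1500/4600)^(1/3) = 1.847 × 10⁵ km
d/d_R = (1.2 × 10⁵) / (1.847 × 10⁵) = 0.65
Since d/d_R < 1, the body is inside the Roche limit.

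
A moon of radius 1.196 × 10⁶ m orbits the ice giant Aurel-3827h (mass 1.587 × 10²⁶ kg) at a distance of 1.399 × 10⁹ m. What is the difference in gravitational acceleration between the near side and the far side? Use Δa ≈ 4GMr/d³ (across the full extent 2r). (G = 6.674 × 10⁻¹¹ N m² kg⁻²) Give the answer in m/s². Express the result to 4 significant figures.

1.851 × 10⁻⁵ m/s²

Δg = 4GMr/d³
   = 4 × (6.674 × 10⁻¹¹) × (1.587 × 10²⁶) × (1.196 × 10⁶) / (1.399 × 10⁹)³
   = 1.851 × 10⁻⁵ m/s²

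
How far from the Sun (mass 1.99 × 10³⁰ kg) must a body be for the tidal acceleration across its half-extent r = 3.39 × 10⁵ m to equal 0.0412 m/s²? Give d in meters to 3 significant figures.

2GMr/d³ = a_tidal  ⇒  d = (2GMr / a_tidal)^(1/3)
d = (2 × 6.674×10⁻¹¹ × (1.99 × 10³⁰) × (3.39 × 10⁵) / (0.0412))^(1/3)
  = 1.30 × 10⁹ m

1.30 × 10⁹ m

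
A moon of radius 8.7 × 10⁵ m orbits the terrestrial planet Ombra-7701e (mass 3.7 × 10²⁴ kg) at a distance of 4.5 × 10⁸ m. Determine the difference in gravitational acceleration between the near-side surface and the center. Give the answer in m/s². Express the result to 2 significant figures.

4.7 × 10⁻⁶ m/s²

Δa = 2GMr/d³
   = 2 × (6.674 × 10⁻¹¹) × (3.7 × 10²⁴) × (8.7 × 10⁵) / (4.5 × 10⁸)³
   = 4.7 × 10⁻⁶ m/s²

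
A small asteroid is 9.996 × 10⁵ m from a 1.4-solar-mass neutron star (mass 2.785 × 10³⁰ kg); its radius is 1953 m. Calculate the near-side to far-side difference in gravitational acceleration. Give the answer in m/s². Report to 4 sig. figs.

1.454 × 10⁶ m/s²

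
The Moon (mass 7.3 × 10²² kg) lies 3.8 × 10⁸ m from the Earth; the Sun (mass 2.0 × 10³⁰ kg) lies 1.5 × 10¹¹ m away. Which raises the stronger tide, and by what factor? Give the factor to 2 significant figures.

Compare M/d³ for the two perturbers:
The Moon: (7.3 × 10²²) / (3.8 × 10⁸)³ = 1.330 × 10⁻³
The Sun: (2.0 × 10³⁰) / (1.5 × 10¹¹)³ = 5.926 × 10⁻⁴
Ratio (larger/smaller) = 2.2

The Moon, by a factor of ≈ 2.2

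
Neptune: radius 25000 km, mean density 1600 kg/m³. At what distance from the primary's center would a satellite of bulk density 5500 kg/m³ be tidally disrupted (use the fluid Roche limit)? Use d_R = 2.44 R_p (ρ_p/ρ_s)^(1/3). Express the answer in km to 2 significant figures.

40000 km

d_R = 2.44 × 25000 km × (1600/5500)^(1/3)
    = 40000 km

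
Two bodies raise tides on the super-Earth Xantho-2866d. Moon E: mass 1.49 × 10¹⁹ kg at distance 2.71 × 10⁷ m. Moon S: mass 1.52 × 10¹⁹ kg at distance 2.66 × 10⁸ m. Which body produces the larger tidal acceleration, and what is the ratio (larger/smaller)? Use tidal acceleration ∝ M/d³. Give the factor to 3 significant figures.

Compare M/d³ for the two perturbers:
Moon E: (1.49 × 10¹⁹) / (2.71 × 10⁷)³ = 7.486 × 10⁻⁴
Moon S: (1.52 × 10¹⁹) / (2.66 × 10⁸)³ = 8.076 × 10⁻⁷
Ratio (larger/smaller) = 927

Moon E, by a factor of ≈ 927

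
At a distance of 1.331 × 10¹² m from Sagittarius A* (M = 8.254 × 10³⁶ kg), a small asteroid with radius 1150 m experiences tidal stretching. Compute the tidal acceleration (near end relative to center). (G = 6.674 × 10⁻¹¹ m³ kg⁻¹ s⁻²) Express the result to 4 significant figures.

5.373 × 10⁻⁷ m/s²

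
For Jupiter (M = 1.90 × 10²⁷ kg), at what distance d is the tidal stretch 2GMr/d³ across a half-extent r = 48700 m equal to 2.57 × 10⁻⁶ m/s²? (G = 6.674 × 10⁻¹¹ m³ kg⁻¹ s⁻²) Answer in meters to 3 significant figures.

1.69 × 10⁹ m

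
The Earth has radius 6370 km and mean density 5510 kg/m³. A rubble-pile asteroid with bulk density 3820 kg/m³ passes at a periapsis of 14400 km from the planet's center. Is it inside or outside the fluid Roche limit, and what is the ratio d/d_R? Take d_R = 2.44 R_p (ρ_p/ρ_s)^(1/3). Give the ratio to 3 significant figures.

inside; d/d_R ≈ 0.820

d_R = 2.44 × (6370 km) × (5510/3820)^(1/3) = 17560 km
d/d_R = (14400) / (17560) = 0.820
Since d/d_R < 1, the body is inside the Roche limit.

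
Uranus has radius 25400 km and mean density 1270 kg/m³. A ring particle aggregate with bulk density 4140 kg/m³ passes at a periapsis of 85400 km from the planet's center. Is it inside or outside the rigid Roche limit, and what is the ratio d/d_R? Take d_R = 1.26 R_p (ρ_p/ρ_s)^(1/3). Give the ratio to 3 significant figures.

outside; d/d_R ≈ 3.96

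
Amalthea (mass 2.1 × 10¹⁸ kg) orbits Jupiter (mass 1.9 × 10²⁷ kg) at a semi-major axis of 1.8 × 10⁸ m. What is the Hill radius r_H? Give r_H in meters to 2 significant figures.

1.3 × 10⁵ m

r_H ≈ a (m/3M)^(1/3)
    = (1.8 × 10⁸) × (2.1 × 10¹⁸ / (3 × 1.9 × 10²⁷))^(1/3)
    = 1.3 × 10⁵ m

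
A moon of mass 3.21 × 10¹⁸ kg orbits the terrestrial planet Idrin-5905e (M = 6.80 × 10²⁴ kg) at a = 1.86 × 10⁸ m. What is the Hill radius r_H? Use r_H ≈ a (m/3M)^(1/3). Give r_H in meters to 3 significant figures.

1.00 × 10⁶ m

r_H ≈ a (m/3M)^(1/3)
    = (1.86 × 10⁸) × (3.21 × 10¹⁸ / (3 × 6.80 × 10²⁴))^(1/3)
    = 1.00 × 10⁶ m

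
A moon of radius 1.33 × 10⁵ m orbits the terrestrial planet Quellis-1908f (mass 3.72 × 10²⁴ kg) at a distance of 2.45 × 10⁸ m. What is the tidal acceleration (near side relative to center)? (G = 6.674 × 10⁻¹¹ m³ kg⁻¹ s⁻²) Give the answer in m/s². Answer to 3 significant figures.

Δa = 2GMr/d³
   = 2 × (6.674 × 10⁻¹¹) × (3.72 × 10²⁴) × (1.33 × 10⁵) / (2.45 × 10⁸)³
   = 4.49 × 10⁻⁶ m/s²

4.49 × 10⁻⁶ m/s²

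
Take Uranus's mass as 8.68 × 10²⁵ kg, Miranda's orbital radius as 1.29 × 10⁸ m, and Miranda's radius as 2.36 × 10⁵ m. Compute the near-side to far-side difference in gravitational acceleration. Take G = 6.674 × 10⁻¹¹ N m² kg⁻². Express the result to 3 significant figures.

Δa = 4GMr/d³
   = 4 × (6.674 × 10⁻¹¹) × (8.68 × 10²⁵) × (2.36 × 10⁵) / (1.29 × 10⁸)³
   = 2.55 × 10⁻³ m/s²

2.55 × 10⁻³ m/s²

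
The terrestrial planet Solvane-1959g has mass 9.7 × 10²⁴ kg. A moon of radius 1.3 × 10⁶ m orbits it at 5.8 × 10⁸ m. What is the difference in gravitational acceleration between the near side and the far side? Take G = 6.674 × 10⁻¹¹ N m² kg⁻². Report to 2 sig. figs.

Δa = 4GMr/d³
   = 4 × (6.674 × 10⁻¹¹) × (9.7 × 10²⁴) × (1.3 × 10⁶) / (5.8 × 10⁸)³
   = 1.7 × 10⁻⁵ m/s²

1.7 × 10⁻⁵ m/s²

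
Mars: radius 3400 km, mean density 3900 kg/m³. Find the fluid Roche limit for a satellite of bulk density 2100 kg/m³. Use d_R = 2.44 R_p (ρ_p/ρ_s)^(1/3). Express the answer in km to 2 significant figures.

d_R = 2.44 × 3400 km × (3900/2100)^(1/3)
    = 10000 km

10000 km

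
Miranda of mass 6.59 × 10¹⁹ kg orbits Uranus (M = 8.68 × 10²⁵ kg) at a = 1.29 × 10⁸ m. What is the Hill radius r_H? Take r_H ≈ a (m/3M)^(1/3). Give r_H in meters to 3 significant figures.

8.16 × 10⁵ m

r_H ≈ a (m/3M)^(1/3)
    = (1.29 × 10⁸) × (6.59 × 10¹⁹ / (3 × 8.68 × 10²⁵))^(1/3)
    = 8.16 × 10⁵ m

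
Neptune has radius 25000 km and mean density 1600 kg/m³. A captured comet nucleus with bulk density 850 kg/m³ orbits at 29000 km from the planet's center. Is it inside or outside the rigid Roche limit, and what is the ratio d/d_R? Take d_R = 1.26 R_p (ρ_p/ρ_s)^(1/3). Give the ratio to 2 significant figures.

d_R = 1.26 × (25000 km) × (1600/850)^(1/3) = 38890 km
d/d_R = (29000) / (38890) = 0.75
Since d/d_R < 1, the body is inside the Roche limit.

inside; d/d_R ≈ 0.75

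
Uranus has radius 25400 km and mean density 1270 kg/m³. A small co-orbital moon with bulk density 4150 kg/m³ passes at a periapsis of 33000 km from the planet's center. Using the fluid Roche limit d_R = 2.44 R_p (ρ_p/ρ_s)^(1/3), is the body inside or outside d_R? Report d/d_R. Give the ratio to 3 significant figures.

d_R = 2.44 × (25400 km) × (1270/4150)^(1/3) = 41760 km
d/d_R = (33000) / (41760) = 0.790
Since d/d_R < 1, the body is inside the Roche limit.

inside; d/d_R ≈ 0.790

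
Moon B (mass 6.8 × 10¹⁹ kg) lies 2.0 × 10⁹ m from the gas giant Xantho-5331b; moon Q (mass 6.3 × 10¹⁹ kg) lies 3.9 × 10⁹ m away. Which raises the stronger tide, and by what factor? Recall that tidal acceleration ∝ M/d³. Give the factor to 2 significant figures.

Tidal stretch scales as M/d³; compute that for each body.
Moon B: (6.8 × 10¹⁹) / (2.0 × 10⁹)³ = 8.500 × 10⁻⁹
Moon Q: (6.3 × 10¹⁹) / (3.9 × 10⁹)³ = 1.062 × 10⁻⁹
Ratio (larger/smaller) = 8.0

Moon B, by a factor of ≈ 8.0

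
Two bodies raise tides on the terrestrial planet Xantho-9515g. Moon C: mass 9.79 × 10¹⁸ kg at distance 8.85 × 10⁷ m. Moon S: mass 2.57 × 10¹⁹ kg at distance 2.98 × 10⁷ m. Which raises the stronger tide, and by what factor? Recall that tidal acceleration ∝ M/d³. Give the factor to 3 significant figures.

Moon S, by a factor of ≈ 68.8

Tidal acceleration ∝ M/d³, so compare M/d³ for each.
Moon C: (9.79 × 10¹⁸) / (8.85 × 10⁷)³ = 1.412 × 10⁻⁵
Moon S: (2.57 × 10¹⁹) / (2.98 × 10⁷)³ = 9.711 × 10⁻⁴
Ratio (larger/smaller) = 68.8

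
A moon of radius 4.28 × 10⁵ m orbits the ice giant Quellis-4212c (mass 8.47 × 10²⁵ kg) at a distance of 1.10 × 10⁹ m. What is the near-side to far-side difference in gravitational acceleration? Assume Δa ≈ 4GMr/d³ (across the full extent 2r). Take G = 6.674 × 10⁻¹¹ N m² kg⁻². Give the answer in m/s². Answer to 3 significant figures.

7.27 × 10⁻⁶ m/s²

Δa = 4GMr/d³
   = 4 × (6.674 × 10⁻¹¹) × (8.47 × 10²⁵) × (4.28 × 10⁵) / (1.10 × 10⁹)³
   = 7.27 × 10⁻⁶ m/s²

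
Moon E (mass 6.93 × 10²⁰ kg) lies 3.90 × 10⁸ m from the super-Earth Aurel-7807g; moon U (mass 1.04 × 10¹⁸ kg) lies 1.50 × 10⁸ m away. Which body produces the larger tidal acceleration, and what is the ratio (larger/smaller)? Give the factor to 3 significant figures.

Moon E, by a factor of ≈ 37.9

Compare M/d³ for the two perturbers:
Moon E: (6.93 × 10²⁰) / (3.90 × 10⁸)³ = 1.168 × 10⁻⁵
Moon U: (1.04 × 10¹⁸) / (1.50 × 10⁸)³ = 3.081 × 10⁻⁷
Ratio (larger/smaller) = 37.9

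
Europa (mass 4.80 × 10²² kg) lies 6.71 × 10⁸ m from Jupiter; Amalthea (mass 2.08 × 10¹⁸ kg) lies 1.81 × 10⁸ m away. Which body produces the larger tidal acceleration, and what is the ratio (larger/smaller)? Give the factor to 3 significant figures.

Europa, by a factor of ≈ 453

Compare M/d³ for the two perturbers:
Europa: (4.80 × 10²²) / (6.71 × 10⁸)³ = 1.589 × 10⁻⁴
Amalthea: (2.08 × 10¹⁸) / (1.81 × 10⁸)³ = 3.508 × 10⁻⁷
Ratio (larger/smaller) = 453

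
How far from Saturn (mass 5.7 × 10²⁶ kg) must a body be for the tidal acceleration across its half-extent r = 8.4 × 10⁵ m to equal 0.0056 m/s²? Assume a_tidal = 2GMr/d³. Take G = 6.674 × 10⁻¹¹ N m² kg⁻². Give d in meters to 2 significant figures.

2.3 × 10⁸ m

2GMr/d³ = a_tidal  ⇒  d = (2GMr / a_tidal)^(1/3)
d = (2 × 6.674×10⁻¹¹ × (5.7 × 10²⁶) × (8.4 × 10⁵) / (0.0056))^(1/3)
  = 2.3 × 10⁸ m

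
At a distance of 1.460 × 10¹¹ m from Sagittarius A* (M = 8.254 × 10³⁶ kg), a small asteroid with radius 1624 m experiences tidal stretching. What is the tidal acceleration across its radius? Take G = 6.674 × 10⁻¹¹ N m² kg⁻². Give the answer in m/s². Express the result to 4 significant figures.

Δa = 2GMr/d³
   = 2 × (6.674 × 10⁻¹¹) × (8.254 × 10³⁶) × (1624) / (1.460 × 10¹¹)³
   = 5.749 × 10⁻⁴ m/s²

5.749 × 10⁻⁴ m/s²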